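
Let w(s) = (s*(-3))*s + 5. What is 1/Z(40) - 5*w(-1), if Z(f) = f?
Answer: -399/40 ≈ -9.9750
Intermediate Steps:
w(s) = 5 - 3*s² (w(s) = (-3*s)*s + 5 = -3*s² + 5 = 5 - 3*s²)
1/Z(40) - 5*w(-1) = 1/40 - 5*(5 - 3*(-1)²) = 1/40 - 5*(5 - 3*1) = 1/40 - 5*(5 - 3) = 1/40 - 5*2 = 1/40 - 10 = -399/40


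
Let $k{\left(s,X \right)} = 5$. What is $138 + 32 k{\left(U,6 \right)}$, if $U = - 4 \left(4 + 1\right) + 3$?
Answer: $298$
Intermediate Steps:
$U = -17$ ($U = \left(-4\right) 5 + 3 = -20 + 3 = -17$)
$138 + 32 k{\left(U,6 \right)} = 138 + 32 \cdot 5 = 138 + 160 = 298$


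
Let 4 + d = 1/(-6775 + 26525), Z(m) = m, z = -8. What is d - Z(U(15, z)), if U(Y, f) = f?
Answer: 79001/19750 ≈ 4.0001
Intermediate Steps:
d = -78999/19750 (d = -4 + 1/(-6775 + 26525) = -4 + 1/19750 = -78999/19750 ≈ -4.0000)
d - Z(U(15, z)) = -78999/19750 - 1*(-8) = -78999/19750 + 8 = 79001/19750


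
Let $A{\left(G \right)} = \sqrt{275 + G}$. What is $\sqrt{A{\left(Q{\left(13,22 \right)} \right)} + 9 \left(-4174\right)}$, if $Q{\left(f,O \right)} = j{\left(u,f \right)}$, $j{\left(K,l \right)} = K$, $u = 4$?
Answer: $\sqrt{-37566 + 3 \sqrt{31}} \approx 193.78 i$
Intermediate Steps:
$Q{\left(f,O \right)} = 4$
$\sqrt{A{\left(Q{\left(13,22 \right)} \right)} + 9 \left(-4174\right)} = \sqrt{\sqrt{275 + 4} + 9 \left(-4174\right)} = \sqrt{\sqrt{279} - 37566} = \sqrt{3 \sqrt{31} - 37566} = \sqrt{-37566 + 3 \sqrt{31}}$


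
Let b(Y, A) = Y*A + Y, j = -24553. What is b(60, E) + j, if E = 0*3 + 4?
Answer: -24253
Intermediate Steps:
E = 4 (E = 0 + 4 = 4)
b(Y, A) = Y + A*Y (b(Y, A) = A*Y + Y = Y + A*Y)
b(60, E) + j = 60*(1 + 4) - 24553 = 60*5 - 24553 = 300 - 24553 = -24253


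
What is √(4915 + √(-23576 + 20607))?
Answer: √(4915 + I*√2969) ≈ 70.108 + 0.3886*I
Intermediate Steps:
√(4915 + √(-23576 + 20607)) = √(4915 + √(-2969)) = √(4915 + I*√2969)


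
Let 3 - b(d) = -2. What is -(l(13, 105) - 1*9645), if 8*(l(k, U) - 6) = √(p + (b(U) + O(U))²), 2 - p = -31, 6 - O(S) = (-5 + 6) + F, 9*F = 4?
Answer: 9639 - √10069/72 ≈ 9637.6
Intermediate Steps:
F = 4/9 (F = (⅑)*4 = 4/9 ≈ 0.44444)
b(d) = 5 (b(d) = 3 - 1*(-2) = 3 + 2 = 5)
O(S) = 41/9 (O(S) = 6 - ((-5 + 6) + 4/9) = 6 - (1 + 4/9) = 6 - 1*13/9 = 6 - 13/9 = 41/9)
p = 33 (p = 2 - 1*(-31) = 2 + 31 = 33)
l(k, U) = 6 + √10069/72 (l(k, U) = 6 + √(33 + (5 + 41/9)²)/8 = 6 + √(33 + (86/9)²)/8 = 6 + √(33 + 7396/81)/8 = 6 + √(10069/81)/8 = 6 + (√10069/9)/8 = 6 + √10069/72)
-(l(13, 105) - 1*9645) = -((6 + √10069/72) - 1*9645) = -((6 + √10069/72) - 9645) = -(-9639 + √10069/72) = 9639 - √10069/72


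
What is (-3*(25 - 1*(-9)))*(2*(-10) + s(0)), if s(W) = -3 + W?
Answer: 2346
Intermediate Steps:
(-3*(25 - 1*(-9)))*(2*(-10) + s(0)) = (-3*(25 - 1*(-9)))*(2*(-10) + (-3 + 0)) = (-3*(25 + 9))*(-20 - 3) = -3*34*(-23) = -102*(-23) = 2346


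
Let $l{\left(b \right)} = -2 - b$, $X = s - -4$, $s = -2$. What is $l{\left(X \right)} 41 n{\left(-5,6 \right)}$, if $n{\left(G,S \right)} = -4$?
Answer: $656$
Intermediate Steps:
$X = 2$ ($X = -2 - -4 = -2 + 4 = 2$)
$l{\left(X \right)} 41 n{\left(-5,6 \right)} = \left(-2 - 2\right) 41 \left(-4\right) = \left(-4\right) 41 \left(-4\right) = \left(-164\right) \left(-4\right) = 656$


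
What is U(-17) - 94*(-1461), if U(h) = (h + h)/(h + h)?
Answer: 137335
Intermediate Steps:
U(h) = 1 (U(h) = (2*h)/((2*h)) = (2*h)*(1/(2*h)) = 1)
U(-17) - 94*(-1461) = 1 - 94*(-1461) = 1 + 137334 = 137335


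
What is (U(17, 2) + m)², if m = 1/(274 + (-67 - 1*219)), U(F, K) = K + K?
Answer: 2209/144 ≈ 15.340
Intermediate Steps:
U(F, K) = 2*K
m = -1/12 (m = 1/(274 + (-67 - 219)) = 1/(274 - 286) = 1/(-12) = -1/12 ≈ -0.083333)
(U(17, 2) + m)² = (2*2 - 1/12)² = (4 - 1/12)² = (47/12)² = 2209/144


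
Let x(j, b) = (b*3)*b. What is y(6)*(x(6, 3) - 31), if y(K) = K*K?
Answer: -144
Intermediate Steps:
y(K) = K²
x(j, b) = 3*b² (x(j, b) = (3*b)*b = 3*b²)
y(6)*(x(6, 3) - 31) = 6²*(3*3² - 31) = 36*(3*9 - 31) = 36*(27 - 31) = 36*(-4) = -144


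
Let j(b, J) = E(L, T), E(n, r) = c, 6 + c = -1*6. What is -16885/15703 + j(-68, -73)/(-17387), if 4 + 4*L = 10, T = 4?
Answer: -293391059/273028061 ≈ -1.0746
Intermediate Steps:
L = 3/2 (L = -1 + (1/4)*10 = -1 + 5/2 = 3/2 ≈ 1.5000)
c = -12 (c = -6 - 1*6 = -6 - 6 = -12)
E(n, r) = -12
j(b, J) = -12
-16885/15703 + j(-68, -73)/(-17387) = -16885/15703 - 12/(-17387) = -16885*1/15703 - 12*(-1/17387) = -16885/15703 + 12/17387 = -293391059/273028061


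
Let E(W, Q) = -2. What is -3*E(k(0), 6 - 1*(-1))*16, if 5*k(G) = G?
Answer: 96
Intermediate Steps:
k(G) = G/5
-3*E(k(0), 6 - 1*(-1))*16 = -3*(-2)*16 = 6*16 = 96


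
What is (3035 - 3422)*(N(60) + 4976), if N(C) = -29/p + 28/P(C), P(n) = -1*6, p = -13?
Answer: -25022001/13 ≈ -1.9248e+6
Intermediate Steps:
P(n) = -6
N(C) = -95/39 (N(C) = -29/(-13) + 28/(-6) = -29*(-1/13) + 28*(-⅙) = 29/13 - 14/3 = -95/39)
(3035 - 3422)*(N(60) + 4976) = (3035 - 3422)*(-95/39 + 4976) = -387*193969/39 = -25022001/13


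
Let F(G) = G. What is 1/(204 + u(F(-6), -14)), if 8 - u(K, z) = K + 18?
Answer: 1/200 ≈ 0.0050000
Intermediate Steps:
u(K, z) = -10 - K (u(K, z) = 8 - (K + 18) = 8 - (18 + K) = 8 + (-18 - K) = -10 - K)
1/(204 + u(F(-6), -14)) = 1/(204 + (-10 - 1*(-6))) = 1/(204 + (-10 + 6)) = 1/(204 - 4) = 1/200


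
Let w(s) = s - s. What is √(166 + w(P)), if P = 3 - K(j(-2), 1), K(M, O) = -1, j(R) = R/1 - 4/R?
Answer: √166 ≈ 12.884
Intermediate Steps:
j(R) = R - 4/R (j(R) = R*1 - 4/R = R - 4/R)
P = 4 (P = 3 - 1*(-1) = 3 + 1 = 4)
w(s) = 0
√(166 + w(P)) = √(166 + 0) = √166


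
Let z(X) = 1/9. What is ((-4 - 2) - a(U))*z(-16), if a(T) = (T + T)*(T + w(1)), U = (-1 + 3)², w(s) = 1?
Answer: -46/9 ≈ -5.1111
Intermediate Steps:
z(X) = ⅑
U = 4 (U = 2² = 4)
a(T) = 2*T*(1 + T) (a(T) = (T + T)*(T + 1) = (2*T)*(1 + T) = 2*T*(1 + T))
((-4 - 2) - a(U))*z(-16) = ((-4 - 2) - 2*4*(1 + 4))*(⅑) = (-6 - 2*4*5)*(⅑) = (-6 - 1*40)*(⅑) = (-6 - 40)*(⅑) = -46*⅑ = -46/9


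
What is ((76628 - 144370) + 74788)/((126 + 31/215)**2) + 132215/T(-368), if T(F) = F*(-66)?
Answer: 105161197958615/17865005392608 ≈ 5.8864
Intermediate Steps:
T(F) = -66*F
((76628 - 144370) + 74788)/((126 + 31/215)**2) + 132215/T(-368) = ((76628 - 144370) + 74788)/((126 + 31/215)**2) + 132215/((-66*(-368))) = (-67742 + 74788)/((126 + 31*(1/215))**2) + 132215/24288 = 7046/((126 + 31/215)**2) + 132215*(1/24288) = 7046/((27121/215)**2) + 132215/24288 = 7046/(735548641/46225) + 132215/24288 = 7046*(46225/735548641) + 132215/24288 = 325701350/735548641 + 132215/24288 = 105161197958615/17865005392608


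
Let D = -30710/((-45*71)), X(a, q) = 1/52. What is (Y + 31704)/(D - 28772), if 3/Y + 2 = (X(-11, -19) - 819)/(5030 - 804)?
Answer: -1627698480552/1476738419351 ≈ -1.1022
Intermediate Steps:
X(a, q) = 1/52
Y = -219752/160697 (Y = 3/(-2 + (1/52 - 819)/(5030 - 804)) = 3/(-2 - 42587/52/4226) = 3/(-2 - 42587/52*1/4226) = 3/(-2 - 42587/219752) = 3/(-482091/219752) = 3*(-219752/482091) = -219752/160697 ≈ -1.3675)
D = 6142/639 (D = -30710/(-3195) = -30710*(-1/3195) = 6142/639 ≈ 9.6119)
(Y + 31704)/(D - 28772) = (-219752/160697 + 31704)/(6142/639 - 28772) = 5094517936/(160697*(-18379166/639)) = (5094517936/160697)*(-639/18379166) = -1627698480552/1476738419351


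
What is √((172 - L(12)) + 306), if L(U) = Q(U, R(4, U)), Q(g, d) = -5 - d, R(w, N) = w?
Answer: √487 ≈ 22.068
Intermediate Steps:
L(U) = -9 (L(U) = -5 - 1*4 = -5 - 4 = -9)
√((172 - L(12)) + 306) = √((172 - 1*(-9)) + 306) = √((172 + 9) + 306) = √(181 + 306) = √487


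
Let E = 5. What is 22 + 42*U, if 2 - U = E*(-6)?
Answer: 1366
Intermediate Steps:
U = 32 (U = 2 - 5*(-6) = 2 - 1*(-30) = 2 + 30 = 32)
22 + 42*U = 22 + 42*32 = 22 + 1344 = 1366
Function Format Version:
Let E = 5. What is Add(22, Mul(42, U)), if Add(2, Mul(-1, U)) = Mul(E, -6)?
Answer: 1366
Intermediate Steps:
U = 32 (U = Add(2, Mul(-1, Mul(5, -6))) = Add(2, Mul(-1, -30)) = Add(2, 30) = 32)
Add(22, Mul(42, U)) = Add(22, Mul(42, 32)) = Add(22, 1344) = 1366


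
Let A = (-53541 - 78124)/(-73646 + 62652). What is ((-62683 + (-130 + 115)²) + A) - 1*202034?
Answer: -2907693383/10994 ≈ -2.6448e+5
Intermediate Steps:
A = 131665/10994 (A = -131665/(-10994) = -131665*(-1/10994) = 131665/10994 ≈ 11.976)
((-62683 + (-130 + 115)²) + A) - 1*202034 = ((-62683 + (-130 + 115)²) + 131665/10994) - 1*202034 = ((-62683 + (-15)²) + 131665/10994) - 202034 = ((-62683 + 225) + 131665/10994) - 202034 = (-62458 + 131665/10994) - 202034 = -686531587/10994 - 202034 = -2907693383/10994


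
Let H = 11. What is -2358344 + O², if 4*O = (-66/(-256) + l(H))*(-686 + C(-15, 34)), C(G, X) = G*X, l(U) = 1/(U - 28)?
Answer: -11149940535655/4734976 ≈ -2.3548e+6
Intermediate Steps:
l(U) = 1/(-28 + U)
O = -129467/2176 (O = ((-66/(-256) + 1/(-28 + 11))*(-686 - 15*34))/4 = ((-66*(-1/256) + 1/(-17))*(-686 - 510))/4 = ((33/128 - 1/17)*(-1196))/4 = ((433/2176)*(-1196))/4 = (¼)*(-129467/544) = -129467/2176 ≈ -59.498)
-2358344 + O² = -2358344 + (-129467/2176)² = -2358344 + 16761704089/4734976 = -11149940535655/4734976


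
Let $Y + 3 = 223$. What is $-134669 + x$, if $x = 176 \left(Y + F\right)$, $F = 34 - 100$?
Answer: $-107565$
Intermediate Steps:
$F = -66$ ($F = 34 - 100 = -66$)
$Y = 220$ ($Y = -3 + 223 = 220$)
$x = 27104$ ($x = 176 \left(220 - 66\right) = 176 \cdot 154 = 27104$)
$-134669 + x = -134669 + 27104 = -107565$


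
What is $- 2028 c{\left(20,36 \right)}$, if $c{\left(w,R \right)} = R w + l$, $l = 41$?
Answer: $-1543308$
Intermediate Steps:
$c{\left(w,R \right)} = 41 + R w$ ($c{\left(w,R \right)} = R w + 41 = 41 + R w$)
$- 2028 c{\left(20,36 \right)} = - 2028 \left(41 + 36 \cdot 20\right) = - 2028 \left(41 + 720\right) = \left(-2028\right) 761 = -1543308$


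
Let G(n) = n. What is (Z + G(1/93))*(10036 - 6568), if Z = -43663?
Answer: -4694120648/31 ≈ -1.5142e+8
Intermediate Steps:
(Z + G(1/93))*(10036 - 6568) = (-43663 + 1/93)*(10036 - 6568) = (-43663 + 1/93)*3468 = -4060658/93*3468 = -4694120648/31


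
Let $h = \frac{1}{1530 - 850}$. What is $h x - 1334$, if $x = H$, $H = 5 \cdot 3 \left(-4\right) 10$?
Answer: $- \frac{22693}{17} \approx -1334.9$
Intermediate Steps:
$H = -600$ ($H = 5 \left(-12\right) 10 = \left(-60\right) 10 = -600$)
$x = -600$
$h = \frac{1}{680} \approx 0.0014706$
$h x - 1334 = \frac{1}{680} \left(-600\right) - 1334 = - \frac{15}{17} - 1334 = - \frac{22693}{17}$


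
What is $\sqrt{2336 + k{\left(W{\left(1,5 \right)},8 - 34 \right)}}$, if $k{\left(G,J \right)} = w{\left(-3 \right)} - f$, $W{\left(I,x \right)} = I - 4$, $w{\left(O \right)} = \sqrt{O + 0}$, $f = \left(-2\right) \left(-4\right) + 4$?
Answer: $\sqrt{2324 + i \sqrt{3}} \approx 48.208 + 0.018 i$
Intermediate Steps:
$f = 12$ ($f = 8 + 4 = 12$)
$w{\left(O \right)} = \sqrt{O}$
$W{\left(I,x \right)} = -4 + I$ ($W{\left(I,x \right)} = I - 4 = -4 + I$)
$k{\left(G,J \right)} = -12 + i \sqrt{3}$ ($k{\left(G,J \right)} = \sqrt{-3} - 12 = i \sqrt{3} - 12 = -12 + i \sqrt{3}$)
$\sqrt{2336 + k{\left(W{\left(1,5 \right)},8 - 34 \right)}} = \sqrt{2336 - \left(12 - i \sqrt{3}\right)} = \sqrt{2324 + i \sqrt{3}}$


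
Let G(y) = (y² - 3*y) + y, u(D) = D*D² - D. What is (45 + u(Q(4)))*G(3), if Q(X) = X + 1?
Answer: 495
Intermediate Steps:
Q(X) = 1 + X
u(D) = D³ - D
G(y) = y² - 2*y
(45 + u(Q(4)))*G(3) = (45 + ((1 + 4)³ - (1 + 4)))*(3*(-2 + 3)) = (45 + (5³ - 1*5))*(3*1) = (45 + (125 - 5))*3 = (45 + 120)*3 = 165*3 = 495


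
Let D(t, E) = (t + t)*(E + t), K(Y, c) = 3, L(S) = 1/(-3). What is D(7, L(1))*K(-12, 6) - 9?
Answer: 271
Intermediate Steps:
L(S) = -⅓
D(t, E) = 2*t*(E + t) (D(t, E) = (2*t)*(E + t) = 2*t*(E + t))
D(7, L(1))*K(-12, 6) - 9 = (2*7*(-⅓ + 7))*3 - 9 = (2*7*(20/3))*3 - 9 = (280/3)*3 - 9 = 280 - 9 = 271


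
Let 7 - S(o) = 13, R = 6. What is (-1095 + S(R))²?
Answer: 1212201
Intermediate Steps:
S(o) = -6 (S(o) = 7 - 1*13 = 7 - 13 = -6)
(-1095 + S(R))² = (-1095 - 6)² = (-1101)² = 1212201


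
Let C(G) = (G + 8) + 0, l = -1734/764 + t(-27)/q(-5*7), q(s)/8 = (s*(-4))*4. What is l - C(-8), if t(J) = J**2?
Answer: -1802841/855680 ≈ -2.1069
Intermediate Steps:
q(s) = -128*s (q(s) = 8*((s*(-4))*4) = 8*(-4*s*4) = 8*(-16*s) = -128*s)
l = -1802841/855680 (l = -1734/764 + (-27)**2/((-(-640)*7)) = -1734*1/764 + 729/((-128*(-35))) = -867/382 + 729/4480 = -1802841/855680 ≈ -2.1069)
C(G) = 8 + G (C(G) = (8 + G) + 0 = 8 + G)
l - C(-8) = -1802841/855680 - (8 - 8) = -1802841/855680 - 1*0 = -1802841/855680 + 0 = -1802841/855680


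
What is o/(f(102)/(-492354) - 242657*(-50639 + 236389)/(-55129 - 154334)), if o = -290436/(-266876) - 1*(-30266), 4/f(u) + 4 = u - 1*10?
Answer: 19332111734924971356/137443112100411251819 ≈ 0.14066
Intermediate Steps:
f(u) = 4/(-14 + u) (f(u) = 4/(-4 + (u - 1*10)) = 4/(-4 + (u - 10)) = 4/(-4 + (-10 + u)) = 4/(-14 + u))
o = 2019389863/66719 (o = -290436*(-1/266876) + 30266 = 72609/66719 + 30266 = 2019389863/66719 ≈ 30267.)
o/(f(102)/(-492354) - 242657*(-50639 + 236389)/(-55129 - 154334)) = 2019389863/(66719*((4/(-14 + 102))/(-492354) - 242657*(-50639 + 236389)/(-55129 - 154334))) = 2019389863/(66719*((4/88)*(-1/492354) - 242657/((-209463/185750)))) = 2019389863/(66719*((4*(1/88))*(-1/492354) - 242657/((-209463*1/185750)))) = 2019389863/(66719*((1/22)*(-1/492354) - 242657/(-209463/185750))) = 2019389863/(66719*(-1/10831788 - 242657*(-185750/209463))) = 2019389863/(66719*(-1/10831788 + 45073537750/209463)) = 2019389863/(66719*(162742335105929179/756286269948)) = (2019389863/66719)*(756286269948/162742335105929179) = 19332111734924971356/137443112100411251819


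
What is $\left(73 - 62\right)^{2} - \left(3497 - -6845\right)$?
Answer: $-10221$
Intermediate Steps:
$\left(73 - 62\right)^{2} - \left(3497 - -6845\right) = 11^{2} - \left(3497 + 6845\right) = 121 - 10342 = -10221$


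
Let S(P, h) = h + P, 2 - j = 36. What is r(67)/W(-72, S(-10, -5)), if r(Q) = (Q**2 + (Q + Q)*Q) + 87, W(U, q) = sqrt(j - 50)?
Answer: -2259*I*sqrt(21)/7 ≈ -1478.9*I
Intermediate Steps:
j = -34 (j = 2 - 1*36 = 2 - 36 = -34)
S(P, h) = P + h
W(U, q) = 2*I*sqrt(21) (W(U, q) = sqrt(-34 - 50) = sqrt(-84) = 2*I*sqrt(21))
r(Q) = 87 + 3*Q**2 (r(Q) = (Q**2 + (2*Q)*Q) + 87 = (Q**2 + 2*Q**2) + 87 = 3*Q**2 + 87 = 87 + 3*Q**2)
r(67)/W(-72, S(-10, -5)) = (87 + 3*67**2)/((2*I*sqrt(21))) = (87 + 3*4489)*(-I*sqrt(21)/42) = (87 + 13467)*(-I*sqrt(21)/42) = 13554*(-I*sqrt(21)/42) = -2259*I*sqrt(21)/7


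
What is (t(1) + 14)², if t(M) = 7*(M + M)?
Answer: 784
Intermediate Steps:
t(M) = 14*M (t(M) = 7*(2*M) = 14*M)
(t(1) + 14)² = (14*1 + 14)² = (14 + 14)² = 28² = 784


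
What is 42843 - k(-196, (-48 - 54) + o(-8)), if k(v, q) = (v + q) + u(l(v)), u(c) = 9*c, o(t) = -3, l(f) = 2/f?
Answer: 4228121/98 ≈ 43144.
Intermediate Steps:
k(v, q) = q + v + 18/v (k(v, q) = (v + q) + 9*(2/v) = (q + v) + 18/v = q + v + 18/v)
42843 - k(-196, (-48 - 54) + o(-8)) = 42843 - (((-48 - 54) - 3) - 196 + 18/(-196)) = 42843 - ((-102 - 3) - 196 + 18*(-1/196)) = 42843 - (-105 - 196 - 9/98) = 42843 - 1*(-29507/98) = 42843 + 29507/98 = 4228121/98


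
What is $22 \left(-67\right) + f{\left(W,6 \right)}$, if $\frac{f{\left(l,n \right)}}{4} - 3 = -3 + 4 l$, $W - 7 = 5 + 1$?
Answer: $-1266$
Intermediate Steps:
$W = 13$ ($W = 7 + \left(5 + 1\right) = 7 + 6 = 13$)
$f{\left(l,n \right)} = 16 l$ ($f{\left(l,n \right)} = 12 + 4 \left(-3 + 4 l\right) = 12 + \left(-12 + 16 l\right) = 16 l$)
$22 \left(-67\right) + f{\left(W,6 \right)} = 22 \left(-67\right) + 16 \cdot 13 = -1474 + 208 = -1266$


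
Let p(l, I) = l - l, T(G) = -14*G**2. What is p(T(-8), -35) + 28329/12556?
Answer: 28329/12556 ≈ 2.2562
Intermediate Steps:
p(l, I) = 0
p(T(-8), -35) + 28329/12556 = 0 + 28329/12556 = 28329/12556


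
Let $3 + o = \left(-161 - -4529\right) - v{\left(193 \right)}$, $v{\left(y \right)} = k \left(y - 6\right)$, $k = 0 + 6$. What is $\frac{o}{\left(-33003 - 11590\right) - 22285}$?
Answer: $- \frac{3243}{66878} \approx -0.048491$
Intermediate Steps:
$k = 6$
$v{\left(y \right)} = -36 + 6 y$ ($v{\left(y \right)} = 6 \left(y - 6\right) = 6 \left(-6 + y\right) = -36 + 6 y$)
$o = 3243$ ($o = -3 - \left(-4404 + 1158\right) = -3 + \left(\left(-161 + 4529\right) - \left(-36 + 1158\right)\right) = -3 + \left(4368 - 1122\right) = -3 + 3246 = 3243$)
$\frac{o}{\left(-33003 - 11590\right) - 22285} = \frac{3243}{\left(-33003 - 11590\right) - 22285} = \frac{3243}{-44593 - 22285} = \frac{3243}{-66878} = 3243 \left(- \frac{1}{66878}\right) = - \frac{3243}{66878}$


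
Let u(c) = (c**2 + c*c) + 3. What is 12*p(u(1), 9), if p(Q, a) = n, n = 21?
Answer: 252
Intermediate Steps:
u(c) = 3 + 2*c**2 (u(c) = (c**2 + c**2) + 3 = 2*c**2 + 3 = 3 + 2*c**2)
p(Q, a) = 21
12*p(u(1), 9) = 12*21 = 252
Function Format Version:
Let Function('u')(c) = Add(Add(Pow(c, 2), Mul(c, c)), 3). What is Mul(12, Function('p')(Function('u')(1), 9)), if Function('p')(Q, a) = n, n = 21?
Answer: 252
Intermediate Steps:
Function('u')(c) = Add(3, Mul(2, Pow(c, 2))) (Function('u')(c) = Add(Add(Pow(c, 2), Pow(c, 2)), 3) = Add(Mul(2, Pow(c, 2)), 3) = Add(3, Mul(2, Pow(c, 2))))
Function('p')(Q, a) = 21
Mul(12, Function('p')(Function('u')(1), 9)) = Mul(12, 21) = 252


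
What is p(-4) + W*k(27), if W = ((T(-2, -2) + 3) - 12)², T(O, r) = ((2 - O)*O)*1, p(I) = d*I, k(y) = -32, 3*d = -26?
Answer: -27640/3 ≈ -9213.3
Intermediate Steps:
d = -26/3 (d = (⅓)*(-26) = -26/3 ≈ -8.6667)
p(I) = -26*I/3
T(O, r) = O*(2 - O) (T(O, r) = (O*(2 - O))*1 = O*(2 - O))
W = 289 (W = ((-2*(2 - 1*(-2)) + 3) - 12)² = ((-2*(2 + 2) + 3) - 12)² = ((-2*4 + 3) - 12)² = ((-8 + 3) - 12)² = (-5 - 12)² = (-17)² = 289)
p(-4) + W*k(27) = -26/3*(-4) + 289*(-32) = 104/3 - 9248 = -27640/3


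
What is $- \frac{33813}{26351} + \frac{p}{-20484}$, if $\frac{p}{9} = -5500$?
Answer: $\frac{1307156}{1153363} \approx 1.1333$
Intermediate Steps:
$p = -49500$ ($p = 9 \left(-5500\right) = -49500$)
$- \frac{33813}{26351} + \frac{p}{-20484} = - \frac{33813}{26351} - \frac{49500}{-20484} = \left(-33813\right) \frac{1}{26351} - - \frac{1375}{569} = - \frac{2601}{2027} + \frac{1375}{569} = \frac{1307156}{1153363}$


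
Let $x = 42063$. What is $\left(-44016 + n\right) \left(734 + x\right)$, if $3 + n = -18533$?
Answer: $-2677037944$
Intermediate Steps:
$n = -18536$ ($n = -3 - 18533 = -18536$)
$\left(-44016 + n\right) \left(734 + x\right) = \left(-44016 - 18536\right) \left(734 + 42063\right) = \left(-62552\right) 42797 = -2677037944$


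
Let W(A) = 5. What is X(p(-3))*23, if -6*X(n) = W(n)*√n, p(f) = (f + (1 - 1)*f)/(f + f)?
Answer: -115*√2/12 ≈ -13.553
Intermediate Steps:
p(f) = ½ (p(f) = (f + 0*f)/((2*f)) = (f + 0)*(1/(2*f)) = f*(1/(2*f)) = ½)
X(n) = -5*√n/6
X(p(-3))*23 = -5*√2/12*23 = -115*√2/12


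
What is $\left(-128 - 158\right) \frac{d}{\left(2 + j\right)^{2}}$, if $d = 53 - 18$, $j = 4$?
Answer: $- \frac{5005}{18} \approx -278.06$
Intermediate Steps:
$d = 35$
$\left(-128 - 158\right) \frac{d}{\left(2 + j\right)^{2}} = \left(-128 - 158\right) \frac{35}{\left(2 + 4\right)^{2}} = - 286 \frac{35}{6^{2}} = - 286 \cdot \frac{35}{36} = - 286 \cdot 35 \cdot \frac{1}{36} = \left(-286\right) \frac{35}{36} = - \frac{5005}{18}$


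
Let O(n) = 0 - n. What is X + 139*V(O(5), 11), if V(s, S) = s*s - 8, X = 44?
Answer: 2407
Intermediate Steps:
O(n) = -n
V(s, S) = -8 + s² (V(s, S) = s² - 8 = -8 + s²)
X + 139*V(O(5), 11) = 44 + 139*(-8 + (-1*5)²) = 44 + 139*(-8 + (-5)²) = 44 + 139*(-8 + 25) = 44 + 139*17 = 44 + 2363 = 2407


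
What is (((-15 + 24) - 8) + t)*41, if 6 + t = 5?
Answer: 0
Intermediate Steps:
t = -1 (t = -6 + 5 = -1)
(((-15 + 24) - 8) + t)*41 = (((-15 + 24) - 8) - 1)*41 = ((9 - 8) - 1)*41 = (1 - 1)*41 = 0*41 = 0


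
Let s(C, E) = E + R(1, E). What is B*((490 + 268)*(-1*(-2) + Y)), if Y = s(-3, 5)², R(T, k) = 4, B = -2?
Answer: -125828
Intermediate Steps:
s(C, E) = 4 + E (s(C, E) = E + 4 = 4 + E)
Y = 81 (Y = (4 + 5)² = 9² = 81)
B*((490 + 268)*(-1*(-2) + Y)) = -2*(490 + 268)*(-1*(-2) + 81) = -1516*(2 + 81) = -1516*83 = -2*62914 = -125828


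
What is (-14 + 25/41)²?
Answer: 301401/1681 ≈ 179.30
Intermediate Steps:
(-14 + 25/41)² = (-549/41)² = 301401/1681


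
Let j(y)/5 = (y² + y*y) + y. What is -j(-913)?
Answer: -8331125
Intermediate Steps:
j(y) = 5*y + 10*y² (j(y) = 5*((y² + y*y) + y) = 5*((y² + y²) + y) = 5*(2*y² + y) = 5*(y + 2*y²) = 5*y + 10*y²)
-j(-913) = -5*(-913)*(1 + 2*(-913)) = -5*(-913)*(1 - 1826) = -5*(-913)*(-1825) = -1*8331125 = -8331125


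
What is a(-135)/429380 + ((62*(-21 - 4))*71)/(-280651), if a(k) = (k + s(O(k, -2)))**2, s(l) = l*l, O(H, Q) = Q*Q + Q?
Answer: 7438502973/17215132340 ≈ 0.43209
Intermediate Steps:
O(H, Q) = Q + Q**2 (O(H, Q) = Q**2 + Q = Q + Q**2)
s(l) = l**2
a(k) = (4 + k)**2 (a(k) = (k + (-2*(1 - 2))**2)**2 = (k + (-2*(-1))**2)**2 = (k + 2**2)**2 = (k + 4)**2 = (4 + k)**2)
a(-135)/429380 + ((62*(-21 - 4))*71)/(-280651) = (4 - 135)**2/429380 + ((62*(-21 - 4))*71)/(-280651) = (-131)**2*(1/429380) + ((62*(-25))*71)*(-1/280651) = 17161*(1/429380) - 1550*71*(-1/280651) = 17161/429380 - 110050*(-1/280651) = 17161/429380 + 110050/280651 = 7438502973/17215132340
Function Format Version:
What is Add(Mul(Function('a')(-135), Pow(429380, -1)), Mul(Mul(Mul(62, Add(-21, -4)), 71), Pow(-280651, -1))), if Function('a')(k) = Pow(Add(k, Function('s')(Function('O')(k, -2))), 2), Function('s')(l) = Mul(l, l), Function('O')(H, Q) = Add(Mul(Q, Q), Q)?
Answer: Rational(7438502973, 17215132340) ≈ 0.43209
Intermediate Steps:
Function('O')(H, Q) = Add(Q, Pow(Q, 2)) (Function('O')(H, Q) = Add(Pow(Q, 2), Q) = Add(Q, Pow(Q, 2)))
Function('s')(l) = Pow(l, 2)
Function('a')(k) = Pow(Add(4, k), 2) (Function('a')(k) = Pow(Add(k, Pow(Mul(-2, Add(1, -2)), 2)), 2) = Pow(Add(k, Pow(Mul(-2, -1), 2)), 2) = Pow(Add(k, Pow(2, 2)), 2) = Pow(Add(k, 4), 2) = Pow(Add(4, k), 2))
Add(Mul(Function('a')(-135), Pow(429380, -1)), Mul(Mul(Mul(62, Add(-21, -4)), 71), Pow(-280651, -1))) = Add(Mul(Pow(Add(4, -135), 2), Pow(429380, -1)), Mul(Mul(Mul(62, Add(-21, -4)), 71), Pow(-280651, -1))) = Add(Mul(Pow(-131, 2), Rational(1, 429380)), Mul(Mul(Mul(62, -25), 71), Rational(-1, 280651))) = Add(Mul(17161, Rational(1, 429380)), Mul(Mul(-1550, 71), Rational(-1, 280651))) = Add(Rational(17161, 429380), Mul(-110050, Rational(-1, 280651))) = Add(Rational(17161, 429380), Rational(110050, 280651)) = Rational(7438502973, 17215132340)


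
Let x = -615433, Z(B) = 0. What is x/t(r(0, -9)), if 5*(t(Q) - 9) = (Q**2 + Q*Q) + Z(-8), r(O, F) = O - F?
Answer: -3077165/207 ≈ -14866.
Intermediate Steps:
t(Q) = 9 + 2*Q**2/5 (t(Q) = 9 + ((Q**2 + Q*Q) + 0)/5 = 9 + ((Q**2 + Q**2) + 0)/5 = 9 + (2*Q**2 + 0)/5 = 9 + (2*Q**2)/5 = 9 + 2*Q**2/5)
x/t(r(0, -9)) = -615433/(9 + 2*(0 - 1*(-9))**2/5) = -615433/(9 + 2*(0 + 9)**2/5) = -615433/(9 + (2/5)*9**2) = -615433/(9 + (2/5)*81) = -615433/(9 + 162/5) = -615433/207/5 = -615433*5/207 = -3077165/207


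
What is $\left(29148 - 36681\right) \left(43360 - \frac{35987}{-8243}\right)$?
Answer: $- \frac{2692689433911}{8243} \approx -3.2666 \cdot 10^{8}$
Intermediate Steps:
$\left(29148 - 36681\right) \left(43360 - \frac{35987}{-8243}\right) = - 7533 \left(43360 - - \frac{35987}{8243}\right) = - 7533 \left(43360 + \frac{35987}{8243}\right) = \left(-7533\right) \frac{357452467}{8243} = - \frac{2692689433911}{8243}$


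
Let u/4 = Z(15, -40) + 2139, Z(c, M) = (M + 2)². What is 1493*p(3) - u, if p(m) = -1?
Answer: -15825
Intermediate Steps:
Z(c, M) = (2 + M)²
u = 14332 (u = 4*((2 - 40)² + 2139) = 4*((-38)² + 2139) = 4*(1444 + 2139) = 4*3583 = 14332)
1493*p(3) - u = 1493*(-1) - 1*14332 = -1493 - 14332 = -15825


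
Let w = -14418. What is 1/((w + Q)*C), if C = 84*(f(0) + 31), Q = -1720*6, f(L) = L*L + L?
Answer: -1/64417752 ≈ -1.5524e-8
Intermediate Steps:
f(L) = L + L² (f(L) = L² + L = L + L²)
Q = -10320
C = 2604 (C = 84*(0*(1 + 0) + 31) = 84*(0*1 + 31) = 84*(0 + 31) = 84*31 = 2604)
1/((w + Q)*C) = 1/(-14418 - 10320*2604) = (1/2604)/(-24738) = -1/24738*1/2604 = -1/64417752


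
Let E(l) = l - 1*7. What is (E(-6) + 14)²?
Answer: 1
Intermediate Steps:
E(l) = -7 + l (E(l) = l - 7 = -7 + l)
(E(-6) + 14)² = ((-7 - 6) + 14)² = (-13 + 14)² = 1² = 1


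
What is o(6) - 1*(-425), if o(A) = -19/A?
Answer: 2531/6 ≈ 421.83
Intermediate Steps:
o(6) - 1*(-425) = -19/6 - 1*(-425) = -19*⅙ + 425 = -19/6 + 425 = 2531/6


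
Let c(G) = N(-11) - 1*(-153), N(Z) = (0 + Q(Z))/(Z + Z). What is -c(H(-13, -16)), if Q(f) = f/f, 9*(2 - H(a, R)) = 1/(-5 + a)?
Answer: -3365/22 ≈ -152.95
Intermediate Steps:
H(a, R) = 2 - 1/(9*(-5 + a))
Q(f) = 1
N(Z) = 1/(2*Z) (N(Z) = (0 + 1)/(Z + Z) = 1/(2*Z))
c(G) = 3365/22 (c(G) = (½)/(-11) - 1*(-153) = (½)*(-1/11) + 153 = -1/22 + 153 = 3365/22)
-c(H(-13, -16)) = -1*3365/22 = -3365/22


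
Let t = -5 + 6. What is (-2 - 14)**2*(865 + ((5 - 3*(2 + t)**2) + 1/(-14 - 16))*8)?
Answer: 2644736/15 ≈ 1.7632e+5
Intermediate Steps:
t = 1
(-2 - 14)**2*(865 + ((5 - 3*(2 + t)**2) + 1/(-14 - 16))*8) = (-2 - 14)**2*(865 + ((5 - 3*(2 + 1)**2) + 1/(-14 - 16))*8) = (-16)**2*(865 + ((5 - 3*3**2) + 1/(-30))*8) = 256*(865 + ((5 - 3*9) - 1/30)*8) = 256*(865 + ((5 - 27) - 1/30)*8) = 256*(865 + (-22 - 1/30)*8) = 256*(865 - 661/30*8) = 256*(865 - 2644/15) = 256*(10331/15) = 2644736/15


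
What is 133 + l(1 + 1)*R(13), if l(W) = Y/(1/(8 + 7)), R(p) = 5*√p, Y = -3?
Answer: 133 - 225*√13 ≈ -678.25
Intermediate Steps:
l(W) = -45 (l(W) = -3/(1/(8 + 7)) = -3/(1/15) = -3/1/15 = -3*15 = -45)
133 + l(1 + 1)*R(13) = 133 - 225*√13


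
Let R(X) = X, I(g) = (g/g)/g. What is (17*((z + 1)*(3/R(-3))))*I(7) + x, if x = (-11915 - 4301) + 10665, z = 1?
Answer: -38891/7 ≈ -5555.9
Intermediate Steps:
I(g) = 1/g
x = -5551 (x = -16216 + 10665 = -5551)
(17*((z + 1)*(3/R(-3))))*I(7) + x = (17*((1 + 1)*(3/(-3))))/7 - 5551 = (17*(2*(3*(-⅓))))*(⅐) - 5551 = (17*(2*(-1)))*(⅐) - 5551 = (17*(-2))*(⅐) - 5551 = -34*⅐ - 5551 = -34/7 - 5551 = -38891/7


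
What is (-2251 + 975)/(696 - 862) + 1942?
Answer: 161824/83 ≈ 1949.7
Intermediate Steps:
(-2251 + 975)/(696 - 862) + 1942 = -1276/(-166) + 1942 = -1276*(-1/166) + 1942 = 638/83 + 1942 = 161824/83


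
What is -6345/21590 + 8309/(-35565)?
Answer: -81010247/153569670 ≈ -0.52751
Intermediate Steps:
-6345/21590 + 8309/(-35565) = -6345*1/21590 + 8309*(-1/35565) = -1269/4318 - 8309/35565 = -81010247/153569670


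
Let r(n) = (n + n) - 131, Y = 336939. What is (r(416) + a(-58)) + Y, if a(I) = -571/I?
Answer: 19583691/58 ≈ 3.3765e+5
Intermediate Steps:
r(n) = -131 + 2*n (r(n) = 2*n - 131 = -131 + 2*n)
(r(416) + a(-58)) + Y = ((-131 + 2*416) - 571/(-58)) + 336939 = ((-131 + 832) - 571*(-1/58)) + 336939 = (701 + 571/58) + 336939 = 41229/58 + 336939 = 19583691/58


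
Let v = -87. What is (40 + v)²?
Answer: 2209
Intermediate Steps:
(40 + v)² = (40 - 87)² = (-47)² = 2209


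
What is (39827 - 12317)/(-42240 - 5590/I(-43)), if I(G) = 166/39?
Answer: -152222/240995 ≈ -0.63164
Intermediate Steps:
I(G) = 166/39 (I(G) = 166*(1/39) = 166/39)
(39827 - 12317)/(-42240 - 5590/I(-43)) = (39827 - 12317)/(-42240 - 5590/166/39) = 27510/(-42240 - 5590*39/166) = 27510/(-42240 - 109005/83) = 27510/(-3614925/83) = 27510*(-83/3614925) = -152222/240995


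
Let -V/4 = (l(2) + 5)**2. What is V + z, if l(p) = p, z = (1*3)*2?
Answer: -190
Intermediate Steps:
z = 6 (z = 3*2 = 6)
V = -196 (V = -4*(2 + 5)**2 = -4*7**2 = -4*49 = -196)
V + z = -196 + 6 = -190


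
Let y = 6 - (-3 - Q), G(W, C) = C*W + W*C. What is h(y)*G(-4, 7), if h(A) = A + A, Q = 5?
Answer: -1568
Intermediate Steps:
G(W, C) = 2*C*W (G(W, C) = C*W + C*W = 2*C*W)
y = 14 (y = 6 - (-3 - 1*5) = 6 - (-3 - 5) = 6 - 1*(-8) = 6 + 8 = 14)
h(A) = 2*A
h(y)*G(-4, 7) = (2*14)*(2*7*(-4)) = 28*(-56) = -1568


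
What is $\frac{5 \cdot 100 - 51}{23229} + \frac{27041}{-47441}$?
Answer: $- \frac{606834380}{1102006989} \approx -0.55066$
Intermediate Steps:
$\frac{5 \cdot 100 - 51}{23229} + \frac{27041}{-47441} = \left(500 - 51\right) \frac{1}{23229} + 27041 \left(- \frac{1}{47441}\right) = 449 \cdot \frac{1}{23229} - \frac{27041}{47441} = \frac{449}{23229} - \frac{27041}{47441} = - \frac{606834380}{1102006989}$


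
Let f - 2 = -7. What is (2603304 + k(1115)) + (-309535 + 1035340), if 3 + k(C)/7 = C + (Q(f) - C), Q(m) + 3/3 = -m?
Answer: 3329116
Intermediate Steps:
f = -5 (f = 2 - 7 = -5)
Q(m) = -1 - m
k(C) = 7 (k(C) = -21 + 7*(C + ((-1 - 1*(-5)) - C)) = -21 + 7*(C + ((-1 + 5) - C)) = -21 + 7*(C + (4 - C)) = -21 + 7*4 = -21 + 28 = 7)
(2603304 + k(1115)) + (-309535 + 1035340) = (2603304 + 7) + (-309535 + 1035340) = 2603311 + 725805 = 3329116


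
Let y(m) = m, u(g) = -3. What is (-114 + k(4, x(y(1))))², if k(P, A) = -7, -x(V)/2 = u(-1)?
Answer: 14641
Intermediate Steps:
x(V) = 6 (x(V) = -2*(-3) = 6)
(-114 + k(4, x(y(1))))² = (-114 - 7)² = (-121)² = 14641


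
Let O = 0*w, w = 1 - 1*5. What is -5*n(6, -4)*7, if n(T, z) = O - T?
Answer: 210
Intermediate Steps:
w = -4 (w = 1 - 5 = -4)
O = 0 (O = 0*(-4) = 0)
n(T, z) = -T (n(T, z) = 0 - T = -T)
-5*n(6, -4)*7 = -(-5)*6*7 = -5*(-6)*7 = 30*7 = 210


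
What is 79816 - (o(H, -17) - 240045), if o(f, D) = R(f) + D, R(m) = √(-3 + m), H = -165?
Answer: 319878 - 2*I*√42 ≈ 3.1988e+5 - 12.961*I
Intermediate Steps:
o(f, D) = D + √(-3 + f) (o(f, D) = √(-3 + f) + D = D + √(-3 + f))
79816 - (o(H, -17) - 240045) = 79816 - ((-17 + √(-3 - 165)) - 240045) = 79816 - ((-17 + √(-168)) - 240045) = 79816 - ((-17 + 2*I*√42) - 240045) = 79816 - (-240062 + 2*I*√42) = 79816 + (240062 - 2*I*√42) = 319878 - 2*I*√42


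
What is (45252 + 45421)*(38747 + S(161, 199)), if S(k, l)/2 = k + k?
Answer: 3571700143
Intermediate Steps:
S(k, l) = 4*k (S(k, l) = 2*(k + k) = 2*(2*k) = 4*k)
(45252 + 45421)*(38747 + S(161, 199)) = (45252 + 45421)*(38747 + 4*161) = 90673*(38747 + 644) = 90673*39391 = 3571700143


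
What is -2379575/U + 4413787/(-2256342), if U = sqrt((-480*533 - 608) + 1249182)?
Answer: -4413787/2256342 - 2379575*sqrt(992734)/992734 ≈ -2390.2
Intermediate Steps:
U = sqrt(992734) (U = sqrt((-255840 - 608) + 1249182) = sqrt(-256448 + 1249182) = sqrt(992734) ≈ 996.36)
-2379575/U + 4413787/(-2256342) = -2379575*sqrt(992734)/992734 + 4413787/(-2256342) = -2379575*sqrt(992734)/992734 + 4413787*(-1/2256342) = -2379575*sqrt(992734)/992734 - 4413787/2256342 = -4413787/2256342 - 2379575*sqrt(992734)/992734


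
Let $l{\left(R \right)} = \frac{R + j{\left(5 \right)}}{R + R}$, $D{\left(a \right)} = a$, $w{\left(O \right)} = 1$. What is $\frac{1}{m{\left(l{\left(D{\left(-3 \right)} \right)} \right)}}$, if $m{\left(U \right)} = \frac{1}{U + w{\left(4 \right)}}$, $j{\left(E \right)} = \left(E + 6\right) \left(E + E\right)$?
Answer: $- \frac{101}{6} \approx -16.833$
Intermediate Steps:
$j{\left(E \right)} = 2 E \left(6 + E\right)$ ($j{\left(E \right)} = \left(6 + E\right) 2 E = 2 E \left(6 + E\right)$)
$l{\left(R \right)} = \frac{110 + R}{2 R}$ ($l{\left(R \right)} = \frac{R + 2 \cdot 5 \left(6 + 5\right)}{R + R} = \frac{R + 2 \cdot 5 \cdot 11}{2 R} = \left(R + 110\right) \frac{1}{2 R} = \left(110 + R\right) \frac{1}{2 R} = \frac{110 + R}{2 R}$)
$m{\left(U \right)} = \frac{1}{1 + U}$ ($m{\left(U \right)} = \frac{1}{U + 1} = \frac{1}{1 + U}$)
$\frac{1}{m{\left(l{\left(D{\left(-3 \right)} \right)} \right)}} = \frac{1}{\frac{1}{1 + \frac{110 - 3}{2 \left(-3\right)}}} = \frac{1}{\frac{1}{1 + \frac{1}{2} \left(- \frac{1}{3}\right) 107}} = \frac{1}{\frac{1}{1 - \frac{107}{6}}} = \frac{1}{\frac{1}{- \frac{101}{6}}} = \frac{1}{- \frac{6}{101}} = - \frac{101}{6}$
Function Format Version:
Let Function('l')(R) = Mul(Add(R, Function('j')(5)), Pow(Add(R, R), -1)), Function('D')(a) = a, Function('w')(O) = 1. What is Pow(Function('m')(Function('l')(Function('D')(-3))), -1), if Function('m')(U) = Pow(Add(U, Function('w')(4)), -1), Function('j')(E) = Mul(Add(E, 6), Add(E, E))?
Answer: Rational(-101, 6) ≈ -16.833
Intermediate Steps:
Function('j')(E) = Mul(2, E, Add(6, E)) (Function('j')(E) = Mul(Add(6, E), Mul(2, E)) = Mul(2, E, Add(6, E)))
Function('l')(R) = Mul(Rational(1, 2), Pow(R, -1), Add(110, R)) (Function('l')(R) = Mul(Add(R, Mul(2, 5, Add(6, 5))), Pow(Add(R, R), -1)) = Mul(Add(R, Mul(2, 5, 11)), Pow(Mul(2, R), -1)) = Mul(Add(R, 110), Mul(Rational(1, 2), Pow(R, -1))) = Mul(Add(110, R), Mul(Rational(1, 2), Pow(R, -1))) = Mul(Rational(1, 2), Pow(R, -1), Add(110, R)))
Function('m')(U) = Pow(Add(1, U), -1) (Function('m')(U) = Pow(Add(U, 1), -1) = Pow(Add(1, U), -1))
Pow(Function('m')(Function('l')(Function('D')(-3))), -1) = Pow(Pow(Add(1, Mul(Rational(1, 2), Pow(-3, -1), Add(110, -3))), -1), -1) = Pow(Pow(Add(1, Mul(Rational(1, 2), Rational(-1, 3), 107)), -1), -1) = Pow(Pow(Add(1, Rational(-107, 6)), -1), -1) = Pow(Pow(Rational(-101, 6), -1), -1) = Pow(Rational(-6, 101), -1) = Rational(-101, 6)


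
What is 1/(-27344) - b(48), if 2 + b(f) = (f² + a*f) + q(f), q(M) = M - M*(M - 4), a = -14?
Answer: 11867295/27344 ≈ 434.00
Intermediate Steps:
q(M) = M - M*(-4 + M)
b(f) = -2 + f² - 14*f + f*(5 - f) (b(f) = -2 + ((f² - 14*f) + f*(5 - f)) = -2 + (f² - 14*f + f*(5 - f)) = -2 + f² - 14*f + f*(5 - f))
1/(-27344) - b(48) = 1/(-27344) - (-2 - 9*48) = -1/27344 - (-2 - 432) = -1/27344 - 1*(-434) = -1/27344 + 434 = 11867295/27344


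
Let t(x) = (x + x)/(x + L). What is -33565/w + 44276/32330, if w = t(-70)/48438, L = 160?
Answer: 16895188348063/16165 ≈ 1.0452e+9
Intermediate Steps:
t(x) = 2*x/(160 + x) (t(x) = (x + x)/(x + 160) = (2*x)/(160 + x) = 2*x/(160 + x))
w = -7/217971 (w = (2*(-70)/(160 - 70))/48438 = (2*(-70)/90)*(1/48438) = (2*(-70)*(1/90))*(1/48438) = -14/9*1/48438 = -7/217971 ≈ -3.2114e-5)
-33565/w + 44276/32330 = -33565/(-7/217971) + 44276/32330 = -33565*(-217971/7) + 44276*(1/32330) = 1045170945 + 22138/16165 = 16895188348063/16165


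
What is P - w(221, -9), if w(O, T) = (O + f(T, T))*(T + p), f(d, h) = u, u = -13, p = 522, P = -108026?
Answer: -214730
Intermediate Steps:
f(d, h) = -13
w(O, T) = (-13 + O)*(522 + T) (w(O, T) = (O - 13)*(T + 522) = (-13 + O)*(522 + T))
P - w(221, -9) = -108026 - (-6786 - 13*(-9) + 522*221 + 221*(-9)) = -108026 - (-6786 + 117 + 115362 - 1989) = -108026 - 1*106704 = -108026 - 106704 = -214730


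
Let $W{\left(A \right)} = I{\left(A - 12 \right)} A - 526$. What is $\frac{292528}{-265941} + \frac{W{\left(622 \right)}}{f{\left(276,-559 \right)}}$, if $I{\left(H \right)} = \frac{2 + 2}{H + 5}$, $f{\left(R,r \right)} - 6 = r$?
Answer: $- \frac{4706572426}{30148401465} \approx -0.15611$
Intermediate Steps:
$f{\left(R,r \right)} = 6 + r$
$I{\left(H \right)} = \frac{4}{5 + H}$
$W{\left(A \right)} = -526 + \frac{4 A}{-7 + A}$ ($W{\left(A \right)} = \frac{4}{5 + \left(A - 12\right)} A - 526 = \frac{4}{5 + \left(-12 + A\right)} A - 526 = \frac{4}{-7 + A} A - 526 = \frac{4 A}{-7 + A} - 526 = -526 + \frac{4 A}{-7 + A}$)
$\frac{292528}{-265941} + \frac{W{\left(622 \right)}}{f{\left(276,-559 \right)}} = \frac{292528}{-265941} + \frac{2 \frac{1}{-7 + 622} \left(1841 - 162342\right)}{6 - 559} = 292528 \left(- \frac{1}{265941}\right) + \frac{2 \cdot \frac{1}{615} \left(1841 - 162342\right)}{-553} = - \frac{292528}{265941} + 2 \cdot \frac{1}{615} \left(-160501\right) \left(- \frac{1}{553}\right) = - \frac{292528}{265941} - - \frac{321002}{340095} = - \frac{292528}{265941} + \frac{321002}{340095} = - \frac{4706572426}{30148401465}$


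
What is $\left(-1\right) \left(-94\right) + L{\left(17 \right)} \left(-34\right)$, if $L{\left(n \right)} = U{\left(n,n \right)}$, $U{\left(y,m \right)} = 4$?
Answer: $-42$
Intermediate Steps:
$L{\left(n \right)} = 4$
$\left(-1\right) \left(-94\right) + L{\left(17 \right)} \left(-34\right) = \left(-1\right) \left(-94\right) + 4 \left(-34\right) = 94 - 136 = -42$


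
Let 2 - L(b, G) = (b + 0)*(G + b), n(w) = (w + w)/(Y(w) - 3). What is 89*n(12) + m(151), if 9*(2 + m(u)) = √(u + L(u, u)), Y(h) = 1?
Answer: -1070 + I*√45449/9 ≈ -1070.0 + 23.688*I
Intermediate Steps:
n(w) = -w (n(w) = (w + w)/(1 - 3) = (2*w)/(-2) = (2*w)*(-½) = -w)
L(b, G) = 2 - b*(G + b) (L(b, G) = 2 - (b + 0)*(G + b) = 2 - b*(G + b))
m(u) = -2 + √(2 + u - 2*u²)/9 (m(u) = -2 + √(u + (2 - u² - u*u))/9 = -2 + √(u + (2 - u² - u²))/9 = -2 + √(u + (2 - 2*u²))/9 = -2 + √(2 + u - 2*u²)/9)
89*n(12) + m(151) = 89*(-1*12) + (-2 + √(2 + 151 - 2*151²)/9) = 89*(-12) + (-2 + √(2 + 151 - 2*22801)/9) = -1068 + (-2 + √(2 + 151 - 45602)/9) = -1068 + (-2 + √(-45449)/9) = -1068 + (-2 + (I*√45449)/9) = -1068 + (-2 + I*√45449/9) = -1070 + I*√45449/9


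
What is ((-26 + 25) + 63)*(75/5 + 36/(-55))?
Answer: 48918/55 ≈ 889.42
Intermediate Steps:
((-26 + 25) + 63)*(75/5 + 36/(-55)) = (-1 + 63)*(75*(⅕) + 36*(-1/55)) = 62*(15 - 36/55) = 62*(789/55) = 48918/55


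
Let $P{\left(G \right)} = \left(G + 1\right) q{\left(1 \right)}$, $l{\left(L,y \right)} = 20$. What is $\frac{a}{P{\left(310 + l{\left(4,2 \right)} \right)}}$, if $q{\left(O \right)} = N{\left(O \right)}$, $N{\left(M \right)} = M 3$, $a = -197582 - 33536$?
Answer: $- \frac{231118}{993} \approx -232.75$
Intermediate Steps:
$a = -231118$ ($a = -197582 - 33536 = -231118$)
$N{\left(M \right)} = 3 M$
$q{\left(O \right)} = 3 O$
$P{\left(G \right)} = 3 + 3 G$ ($P{\left(G \right)} = \left(G + 1\right) 3 \cdot 1 = \left(1 + G\right) 3 = 3 + 3 G$)
$\frac{a}{P{\left(310 + l{\left(4,2 \right)} \right)}} = - \frac{231118}{3 + 3 \left(310 + 20\right)} = - \frac{231118}{3 + 3 \cdot 330} = - \frac{231118}{3 + 990} = - \frac{231118}{993}$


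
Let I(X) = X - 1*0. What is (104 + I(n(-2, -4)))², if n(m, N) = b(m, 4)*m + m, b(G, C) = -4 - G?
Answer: 11236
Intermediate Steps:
n(m, N) = m + m*(-4 - m) (n(m, N) = (-4 - m)*m + m = m*(-4 - m) + m = m + m*(-4 - m))
I(X) = X (I(X) = X + 0 = X)
(104 + I(n(-2, -4)))² = (104 - 1*(-2)*(3 - 2))² = (104 - 1*(-2)*1)² = (104 + 2)² = 106² = 11236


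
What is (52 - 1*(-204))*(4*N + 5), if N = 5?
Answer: 6400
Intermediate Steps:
(52 - 1*(-204))*(4*N + 5) = (52 - 1*(-204))*(4*5 + 5) = (52 + 204)*(20 + 5) = 256*25 = 6400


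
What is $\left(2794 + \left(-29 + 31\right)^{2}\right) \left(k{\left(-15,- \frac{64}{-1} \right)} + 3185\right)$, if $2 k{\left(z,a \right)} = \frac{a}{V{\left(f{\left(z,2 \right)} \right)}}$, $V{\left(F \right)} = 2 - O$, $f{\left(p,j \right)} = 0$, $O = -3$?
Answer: $\frac{44647686}{5} \approx 8.9295 \cdot 10^{6}$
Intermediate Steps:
$V{\left(F \right)} = 5$ ($V{\left(F \right)} = 2 - -3 = 2 + 3 = 5$)
$k{\left(z,a \right)} = \frac{a}{10}$ ($k{\left(z,a \right)} = \frac{a \frac{1}{5}}{2} = \frac{\frac{1}{5} a}{2} = \frac{a}{10}$)
$\left(2794 + \left(-29 + 31\right)^{2}\right) \left(k{\left(-15,- \frac{64}{-1} \right)} + 3185\right) = \left(2794 + \left(-29 + 31\right)^{2}\right) \left(\frac{\left(-64\right) \frac{1}{-1}}{10} + 3185\right) = \left(2794 + 2^{2}\right) \left(\frac{\left(-64\right) \left(-1\right)}{10} + 3185\right) = \left(2794 + 4\right) \left(\frac{1}{10} \cdot 64 + 3185\right) = 2798 \left(\frac{32}{5} + 3185\right) = 2798 \cdot \frac{15957}{5} = \frac{44647686}{5}$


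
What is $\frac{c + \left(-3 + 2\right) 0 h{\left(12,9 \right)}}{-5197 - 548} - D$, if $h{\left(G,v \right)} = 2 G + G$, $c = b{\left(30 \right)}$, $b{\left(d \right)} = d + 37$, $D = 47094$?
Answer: $- \frac{270555097}{5745} \approx -47094.0$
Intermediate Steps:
$b{\left(d \right)} = 37 + d$
$c = 67$ ($c = 37 + 30 = 67$)
$h{\left(G,v \right)} = 3 G$
$\frac{c + \left(-3 + 2\right) 0 h{\left(12,9 \right)}}{-5197 - 548} - D = \frac{67 + \left(-3 + 2\right) 0 \cdot 3 \cdot 12}{-5197 - 548} - 47094 = \frac{67 + \left(-1\right) 0 \cdot 36}{-5745} - 47094 = \left(67 + 0 \cdot 36\right) \left(- \frac{1}{5745}\right) - 47094 = \left(67 + 0\right) \left(- \frac{1}{5745}\right) - 47094 = 67 \left(- \frac{1}{5745}\right) - 47094 = - \frac{67}{5745} - 47094 = - \frac{270555097}{5745}$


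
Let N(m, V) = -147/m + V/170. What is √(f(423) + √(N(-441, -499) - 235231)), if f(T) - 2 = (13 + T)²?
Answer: √(49444489800 + 510*I*√61184259870)/510 ≈ 436.0 + 0.5562*I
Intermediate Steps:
N(m, V) = -147/m + V/170 (N(m, V) = -147/m + V*(1/170) = -147/m + V/170)
f(T) = 2 + (13 + T)²
√(f(423) + √(N(-441, -499) - 235231)) = √((2 + (13 + 423)²) + √((-147/(-441) + (1/170)*(-499)) - 235231)) = √((2 + 436²) + √((-147*(-1/441) - 499/170) - 235231)) = √((2 + 190096) + √((⅓ - 499/170) - 235231)) = √(190098 + √(-1327/510 - 235231)) = √(190098 + √(-119969137/510)) = √(190098 + I*√61184259870/510)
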